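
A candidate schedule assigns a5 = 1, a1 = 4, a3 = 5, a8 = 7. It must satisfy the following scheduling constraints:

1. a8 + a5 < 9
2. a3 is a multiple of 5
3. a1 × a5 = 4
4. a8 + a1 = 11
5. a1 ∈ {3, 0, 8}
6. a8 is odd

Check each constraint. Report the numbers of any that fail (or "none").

No — constraint 5 is not satisfied.

1. a8 + a5 = 7 + 1 = 8; 8 < 9 — OK.
2. 5 / 5 = 1, so 5 divides 5 — OK.
3. a1 × a5 = 4 × 1 = 4 — OK.
4. a8 + a1 = 7 + 4 = 11 — OK.
5. a1 = 4 is not in {3, 0, 8} — violated.
6. a8 = 7 is odd — OK.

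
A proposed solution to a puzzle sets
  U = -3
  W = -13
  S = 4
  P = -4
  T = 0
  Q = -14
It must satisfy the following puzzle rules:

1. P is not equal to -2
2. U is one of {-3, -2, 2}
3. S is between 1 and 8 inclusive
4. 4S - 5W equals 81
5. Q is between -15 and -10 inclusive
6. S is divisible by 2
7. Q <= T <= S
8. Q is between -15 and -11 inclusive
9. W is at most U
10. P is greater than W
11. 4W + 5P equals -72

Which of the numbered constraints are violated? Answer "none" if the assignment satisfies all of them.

No violations.

1. P = -4, and -4 ≠ -2 — holds.
2. U = -3 is in {-3, -2, 2} — holds.
3. S = 4 lies in [1, 8] — holds.
4. 4S - 5W = 4(4) - 5(-13) = 81 — holds.
5. Q = -14 lies in [-15, -10] — holds.
6. 4 / 2 = 2, so 2 divides 4 — holds.
7. values -14 <= 0 <= 4 — holds.
8. Q = -14 lies in [-15, -11] — holds.
9. W = -13, U = -3; -13 ≤ -3 — holds.
10. P = -4, W = -13; -4 > -13 — holds.
11. 4W + 5P = 4(-13) + 5(-4) = -72 — holds.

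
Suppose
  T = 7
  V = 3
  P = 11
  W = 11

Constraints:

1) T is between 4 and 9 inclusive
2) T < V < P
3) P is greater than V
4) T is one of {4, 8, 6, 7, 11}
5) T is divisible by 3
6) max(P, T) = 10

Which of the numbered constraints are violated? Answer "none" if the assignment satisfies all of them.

No — constraints 2, 5, and 6 are not satisfied.

1) T = 7 lies in [4, 9]  ✓
2) values 7, 3, 11; T = 7 is not < V = 3  ✗
3) P = 11, V = 3; 11 > 3  ✓
4) T = 7 is in {4, 8, 6, 7, 11}  ✓
5) 7 = 3*2 + 1, so 3 does not divide 7  ✗
6) max(11, 7) = 11, not 10  ✗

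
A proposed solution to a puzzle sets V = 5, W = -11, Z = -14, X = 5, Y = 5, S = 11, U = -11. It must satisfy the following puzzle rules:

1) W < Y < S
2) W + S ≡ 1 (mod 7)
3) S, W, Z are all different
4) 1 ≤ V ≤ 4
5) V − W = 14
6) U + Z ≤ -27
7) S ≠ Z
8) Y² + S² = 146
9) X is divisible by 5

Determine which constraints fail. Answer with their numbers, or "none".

Constraints 2, 4, 5, and 6 do not hold.

1) values -11 < 5 < 11  ✓
2) W + S = 0; 0 mod 7 = 0, not 1  ✗
3) values 11, -11, -14 are pairwise distinct  ✓
4) V = 5 is outside [1, 4]  ✗
5) V − W = 5 − (-11) = 16, not 14  ✗
6) U + Z = -11 + (-14) = -25; -25 > -27, bound -27 not met  ✗
7) S = 11, Z = -14; distinct  ✓
8) Y² + S² = 5² + 11² = 25 + 121 = 146  ✓
9) 5 / 5 = 1, so 5 divides 5  ✓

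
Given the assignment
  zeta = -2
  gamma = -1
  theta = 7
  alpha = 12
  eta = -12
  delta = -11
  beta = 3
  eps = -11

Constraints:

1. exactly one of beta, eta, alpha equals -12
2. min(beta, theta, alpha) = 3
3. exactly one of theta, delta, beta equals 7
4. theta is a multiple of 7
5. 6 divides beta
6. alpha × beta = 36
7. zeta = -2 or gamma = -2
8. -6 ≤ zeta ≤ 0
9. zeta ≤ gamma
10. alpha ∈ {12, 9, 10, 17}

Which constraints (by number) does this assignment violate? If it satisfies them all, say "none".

Constraint 5 is violated.

1. beta=3, eta=-12, alpha=12; 1 of them equals -12  OK
2. min(3, 7, 12) = 3  OK
3. theta=7, delta=-11, beta=3; 1 of them equals 7  OK
4. 7 / 7 = 1, so 7 divides 7  OK
5. 3 = 6×0 + 3, so 6 does not divide 3  FAIL
6. alpha × beta = 12 × 3 = 36  OK
7. zeta = -2 = -2 (first disjunct)  OK
8. zeta = -2 lies in [-6, 0]  OK
9. zeta = -2, gamma = -1; -2 ≤ -1  OK
10. alpha = 12 is in {12, 9, 10, 17}  OK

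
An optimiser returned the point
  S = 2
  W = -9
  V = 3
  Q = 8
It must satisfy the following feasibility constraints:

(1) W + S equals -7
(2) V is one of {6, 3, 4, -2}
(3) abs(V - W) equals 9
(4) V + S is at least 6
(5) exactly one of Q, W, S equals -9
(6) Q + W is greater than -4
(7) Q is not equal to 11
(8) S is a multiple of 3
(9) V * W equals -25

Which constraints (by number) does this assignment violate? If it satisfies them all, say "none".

Constraints 3, 4, 8, and 9 are violated.

(1) W + S = -9 + 2 = -7 — satisfied.
(2) V = 3 is in {6, 3, 4, -2} — satisfied.
(3) abs(3 - (-9)) = 12, not 9 — violated.
(4) V + S = 3 + 2 = 5; 5 < 6, bound 6 not met — violated.
(5) Q=8, W=-9, S=2; 1 of them equals -9 — satisfied.
(6) Q + W = 8 + (-9) = -1; -1 > -4 — satisfied.
(7) Q = 8, and 8 ≠ 11 — satisfied.
(8) 2 = 3*0 + 2, so 3 does not divide 2 — violated.
(9) V * W = 3 * (-9) = -27, not -25 — violated.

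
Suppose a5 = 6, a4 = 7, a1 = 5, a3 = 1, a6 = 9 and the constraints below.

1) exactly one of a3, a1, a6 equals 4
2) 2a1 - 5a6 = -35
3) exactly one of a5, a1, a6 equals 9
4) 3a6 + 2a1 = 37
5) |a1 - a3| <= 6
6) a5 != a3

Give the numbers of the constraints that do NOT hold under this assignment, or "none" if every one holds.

No — constraint 1 is not satisfied.

1) a3=1, a1=5, a6=9; 0 of them equal 4, not exactly one  fails
2) 2a1 - 5a6 = 2(5) - 5(9) = -35  holds
3) a5=6, a1=5, a6=9; 1 of them equals 9  holds
4) 3a6 + 2a1 = 3(9) + 2(5) = 37  holds
5) |5 - 1| = 4; 4 ≤ 6  holds
6) a5 = 6, a3 = 1; distinct  holds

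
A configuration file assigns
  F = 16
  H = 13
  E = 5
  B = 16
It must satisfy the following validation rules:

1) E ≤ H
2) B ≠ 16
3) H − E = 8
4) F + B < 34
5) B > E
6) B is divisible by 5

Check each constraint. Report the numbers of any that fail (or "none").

1) E = 5, H = 13; 5 ≤ 13  OK
2) B = 16, but 16 is required to differ  FAIL
3) H − E = 13 − 5 = 8  OK
4) F + B = 16 + 16 = 32; 32 < 34  OK
5) B = 16, E = 5; 16 > 5  OK
6) 16 = 5×3 + 1, so 5 does not divide 16  FAIL

No — constraints 2, 6 are not satisfied.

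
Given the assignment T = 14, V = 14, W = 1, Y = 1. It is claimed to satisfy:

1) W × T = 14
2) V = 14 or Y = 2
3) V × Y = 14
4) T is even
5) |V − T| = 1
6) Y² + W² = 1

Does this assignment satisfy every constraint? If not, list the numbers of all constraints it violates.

Constraints 5 and 6 do not hold.

1) W × T = 1 × 14 = 14  holds
2) V = 14 = 14 (first disjunct)  holds
3) V × Y = 14 × 1 = 14  holds
4) T = 14 is even  holds
5) |14 − 14| = 0, not 1  fails
6) Y² + W² = 1² + 1² = 1 + 1 = 2, not 1  fails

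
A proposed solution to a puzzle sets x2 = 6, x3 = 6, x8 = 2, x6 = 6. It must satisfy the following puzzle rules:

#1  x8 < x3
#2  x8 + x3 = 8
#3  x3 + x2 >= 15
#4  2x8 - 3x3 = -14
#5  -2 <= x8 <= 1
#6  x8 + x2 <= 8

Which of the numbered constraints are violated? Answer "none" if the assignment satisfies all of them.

No — constraints 3, 5 are not satisfied.

#1 x8 = 2, x3 = 6; 2 < 6  ✓
#2 x8 + x3 = 2 + 6 = 8  ✓
#3 x3 + x2 = 6 + 6 = 12; 12 < 15, bound 15 not met  ✗
#4 2x8 - 3x3 = 2(2) - 3(6) = -14  ✓
#5 x8 = 2 is outside [-2, 1]  ✗
#6 x8 + x2 = 2 + 6 = 8; 8 ≤ 8  ✓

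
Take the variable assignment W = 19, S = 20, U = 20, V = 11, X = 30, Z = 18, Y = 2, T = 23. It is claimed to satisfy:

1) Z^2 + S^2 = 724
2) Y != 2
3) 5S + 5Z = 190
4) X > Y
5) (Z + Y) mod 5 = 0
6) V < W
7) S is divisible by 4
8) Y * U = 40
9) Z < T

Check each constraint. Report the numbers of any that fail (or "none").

No — constraint 2 is not satisfied.

1) Z^2 + S^2 = 18^2 + 20^2 = 324 + 400 = 724  ✓
2) Y = 2, but 2 is required to differ  ✗
3) 5S + 5Z = 5(20) + 5(18) = 190  ✓
4) X = 30, Y = 2; 30 > 2  ✓
5) Z + Y = 20; 20 mod 5 = 0  ✓
6) V = 11, W = 19; 11 < 19  ✓
7) 20 / 4 = 5, so 4 divides 20  ✓
8) Y * U = 2 * 20 = 40  ✓
9) Z = 18, T = 23; 18 < 23  ✓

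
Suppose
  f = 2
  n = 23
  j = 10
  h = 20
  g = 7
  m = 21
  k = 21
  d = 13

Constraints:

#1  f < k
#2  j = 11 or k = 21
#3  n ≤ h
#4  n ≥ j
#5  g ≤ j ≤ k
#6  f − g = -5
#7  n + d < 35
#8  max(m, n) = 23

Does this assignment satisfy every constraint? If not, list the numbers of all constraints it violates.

#1 f = 2, k = 21; 2 < 21  yes
#2 j = 10 ≠ 11, but k = 21 = 21 (second disjunct)  yes
#3 n = 23, h = 20; 23 > 20 (want ≤)  no
#4 n = 23, j = 10; 23 ≥ 10  yes
#5 values 7 ≤ 10 ≤ 21  yes
#6 f − g = 2 − 7 = -5  yes
#7 n + d = 23 + 13 = 36; 36 ≥ 35, bound 35 not met  no
#8 max(21, 23) = 23  yes

Constraints 3, 7 do not hold.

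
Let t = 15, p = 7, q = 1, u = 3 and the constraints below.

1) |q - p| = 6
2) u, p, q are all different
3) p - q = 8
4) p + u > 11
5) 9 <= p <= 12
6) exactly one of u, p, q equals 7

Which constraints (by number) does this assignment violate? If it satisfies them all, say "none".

Constraints 3, 4, 5 are violated.

1) |1 - 7| = 6  OK
2) values 3, 7, 1 are pairwise distinct  OK
3) p - q = 7 - 1 = 6, not 8  FAIL
4) p + u = 7 + 3 = 10; 10 ≤ 11, bound 11 not met  FAIL
5) p = 7 is outside [9, 12]  FAIL
6) u=3, p=7, q=1; 1 of them equals 7  OK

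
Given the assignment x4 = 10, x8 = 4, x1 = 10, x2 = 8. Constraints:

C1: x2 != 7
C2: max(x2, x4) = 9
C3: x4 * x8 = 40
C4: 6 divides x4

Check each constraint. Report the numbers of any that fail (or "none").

The assignment fails constraints 2, 4.

C1: x2 = 8, and 8 ≠ 7 — OK.
C2: max(8, 10) = 10, not 9 — violated.
C3: x4 * x8 = 10 * 4 = 40 — OK.
C4: 10 = 6*1 + 4, so 6 does not divide 10 — violated.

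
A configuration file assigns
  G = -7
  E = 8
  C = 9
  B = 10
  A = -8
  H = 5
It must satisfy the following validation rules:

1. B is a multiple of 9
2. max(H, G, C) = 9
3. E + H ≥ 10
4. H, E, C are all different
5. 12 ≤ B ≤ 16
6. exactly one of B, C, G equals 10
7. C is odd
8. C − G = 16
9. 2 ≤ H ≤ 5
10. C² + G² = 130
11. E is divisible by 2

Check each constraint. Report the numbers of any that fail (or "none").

Constraints 1, 5 do not hold.

1. 10 = 9×1 + 1, so 9 does not divide 10 — violated.
2. max(5, -7, 9) = 9 — satisfied.
3. E + H = 8 + 5 = 13; 13 ≥ 10 — satisfied.
4. values 5, 8, 9 are pairwise distinct — satisfied.
5. B = 10 is outside [12, 16] — violated.
6. B=10, C=9, G=-7; 1 of them equals 10 — satisfied.
7. C = 9 is odd — satisfied.
8. C − G = 9 − (-7) = 16 — satisfied.
9. H = 5 lies in [2, 5] — satisfied.
10. C² + G² = 9² + (-7)² = 81 + 49 = 130 — satisfied.
11. 8 / 2 = 4, so 2 divides 8 — satisfied.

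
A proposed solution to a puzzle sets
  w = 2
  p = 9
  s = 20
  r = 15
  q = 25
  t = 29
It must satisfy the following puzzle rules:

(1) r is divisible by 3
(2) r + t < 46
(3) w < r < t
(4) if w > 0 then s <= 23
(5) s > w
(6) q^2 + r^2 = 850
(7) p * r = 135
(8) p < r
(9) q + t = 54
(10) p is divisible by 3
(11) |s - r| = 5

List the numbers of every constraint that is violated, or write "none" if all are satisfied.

No violations.

(1) 15 / 3 = 5, so 3 divides 15  ✔
(2) r + t = 15 + 29 = 44; 44 < 46  ✔
(3) values 2 < 15 < 29  ✔
(4) w = 2 > 0, so we need s ≤ 23; s = 20 ≤ 23  ✔
(5) s = 20, w = 2; 20 > 2  ✔
(6) q^2 + r^2 = 25^2 + 15^2 = 625 + 225 = 850  ✔
(7) p * r = 9 * 15 = 135  ✔
(8) p = 9, r = 15; 9 < 15  ✔
(9) q + t = 25 + 29 = 54  ✔
(10) 9 / 3 = 3, so 3 divides 9  ✔
(11) |20 - 15| = 5  ✔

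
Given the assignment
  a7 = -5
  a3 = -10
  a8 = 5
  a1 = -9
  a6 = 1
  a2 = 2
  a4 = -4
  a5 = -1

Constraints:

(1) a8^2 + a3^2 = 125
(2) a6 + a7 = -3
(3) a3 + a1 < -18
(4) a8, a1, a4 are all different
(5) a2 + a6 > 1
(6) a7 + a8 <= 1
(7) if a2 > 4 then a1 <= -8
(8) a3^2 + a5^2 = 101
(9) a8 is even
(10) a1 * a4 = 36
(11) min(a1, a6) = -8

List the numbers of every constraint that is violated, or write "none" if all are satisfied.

The assignment fails constraints 2, 9, 11.

(1) a8^2 + a3^2 = 5^2 + (-10)^2 = 25 + 100 = 125  holds
(2) a6 + a7 = 1 + (-5) = -4, not -3  fails
(3) a3 + a1 = -10 + (-9) = -19; -19 < -18  holds
(4) values 5, -9, -4 are pairwise distinct  holds
(5) a2 + a6 = 2 + 1 = 3; 3 > 1  holds
(6) a7 + a8 = -5 + 5 = 0; 0 ≤ 1  holds
(7) a2 = 2, not > 4; antecedent false, conditional vacuously true  holds
(8) a3^2 + a5^2 = (-10)^2 + (-1)^2 = 100 + 1 = 101  holds
(9) a8 = 5 is odd  fails
(10) a1 * a4 = -9 * (-4) = 36  holds
(11) min(-9, 1) = -9, not -8  fails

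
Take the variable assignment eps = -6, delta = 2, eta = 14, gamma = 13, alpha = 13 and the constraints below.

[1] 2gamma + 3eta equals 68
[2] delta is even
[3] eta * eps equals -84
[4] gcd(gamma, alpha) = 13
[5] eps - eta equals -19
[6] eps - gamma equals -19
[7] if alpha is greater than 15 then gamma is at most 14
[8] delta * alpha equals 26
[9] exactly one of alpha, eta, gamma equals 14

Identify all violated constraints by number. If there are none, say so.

No — constraint 5 is not satisfied.

[1] 2gamma + 3eta = 2(13) + 3(14) = 68  ✓
[2] delta = 2 is even  ✓
[3] eta * eps = 14 * (-6) = -84  ✓
[4] gcd(13, 13) = 13  ✓
[5] eps - eta = -6 - 14 = -20, not -19  ✗
[6] eps - gamma = -6 - 13 = -19  ✓
[7] alpha = 13, not > 15; antecedent false, conditional vacuously true  ✓
[8] delta * alpha = 2 * 13 = 26  ✓
[9] alpha=13, eta=14, gamma=13; 1 of them equals 14  ✓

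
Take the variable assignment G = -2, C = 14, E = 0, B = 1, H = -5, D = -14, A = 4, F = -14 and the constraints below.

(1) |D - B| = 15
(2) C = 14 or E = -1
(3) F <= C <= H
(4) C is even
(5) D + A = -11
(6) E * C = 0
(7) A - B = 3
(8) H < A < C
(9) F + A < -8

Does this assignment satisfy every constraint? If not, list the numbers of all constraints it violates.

Constraints 3 and 5 do not hold.

(1) |-14 - 1| = 15 — OK.
(2) C = 14 = 14 (first disjunct) — OK.
(3) values -14, 14, -5; C = 14 is not <= H = -5 — violated.
(4) C = 14 is even — OK.
(5) D + A = -14 + 4 = -10, not -11 — violated.
(6) E * C = 0 * 14 = 0 — OK.
(7) A - B = 4 - 1 = 3 — OK.
(8) values -5 < 4 < 14 — OK.
(9) F + A = -14 + 4 = -10; -10 < -8 — OK.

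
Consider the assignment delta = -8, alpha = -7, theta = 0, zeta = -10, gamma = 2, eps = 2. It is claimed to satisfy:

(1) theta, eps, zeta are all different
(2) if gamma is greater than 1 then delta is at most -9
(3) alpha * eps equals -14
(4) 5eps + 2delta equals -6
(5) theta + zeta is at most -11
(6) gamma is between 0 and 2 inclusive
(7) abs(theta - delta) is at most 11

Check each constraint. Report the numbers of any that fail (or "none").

Constraints 2, 5 do not hold.

(1) values 0, 2, -10 are pairwise distinct — holds.
(2) gamma = 2 > 1, so we need delta ≤ -9; but delta = -8 > -9 — does not hold.
(3) alpha * eps = -7 * 2 = -14 — holds.
(4) 5eps + 2delta = 5(2) + 2(-8) = -6 — holds.
(5) theta + zeta = 0 + (-10) = -10; -10 > -11, bound -11 not met — does not hold.
(6) gamma = 2 lies in [0, 2] — holds.
(7) abs(0 - (-8)) = 8; 8 ≤ 11 — holds.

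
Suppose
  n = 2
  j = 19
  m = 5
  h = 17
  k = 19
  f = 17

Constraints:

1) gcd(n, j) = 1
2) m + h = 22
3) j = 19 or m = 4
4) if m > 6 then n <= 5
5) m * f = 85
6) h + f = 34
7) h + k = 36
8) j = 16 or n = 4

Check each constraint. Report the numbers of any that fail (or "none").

Violated: 8.

1) gcd(2, 19) = 1  OK
2) m + h = 5 + 17 = 22  OK
3) j = 19 = 19 (first disjunct)  OK
4) m = 5, not > 6; antecedent false, conditional vacuously true  OK
5) m * f = 5 * 17 = 85  OK
6) h + f = 17 + 17 = 34  OK
7) h + k = 17 + 19 = 36  OK
8) j = 19 ≠ 16 and n = 2 ≠ 4; both disjuncts false  FAIL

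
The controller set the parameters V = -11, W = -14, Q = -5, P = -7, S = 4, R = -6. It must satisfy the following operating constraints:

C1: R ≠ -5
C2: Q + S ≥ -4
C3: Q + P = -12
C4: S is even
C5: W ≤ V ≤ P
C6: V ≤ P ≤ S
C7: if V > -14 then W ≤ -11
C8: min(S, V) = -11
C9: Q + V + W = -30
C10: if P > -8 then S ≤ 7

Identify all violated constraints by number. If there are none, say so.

C1: R = -6, and -6 ≠ -5 — OK.
C2: Q + S = -5 + 4 = -1; -1 ≥ -4 — OK.
C3: Q + P = -5 + (-7) = -12 — OK.
C4: S = 4 is even — OK.
C5: values -14 ≤ -11 ≤ -7 — OK.
C6: values -11 ≤ -7 ≤ 4 — OK.
C7: V = -11 > -14, so we need W ≤ -11; W = -14 ≤ -11 — OK.
C8: min(4, -11) = -11 — OK.
C9: Q + V + W = -5 + (-11) + (-14) = -30 — OK.
C10: P = -7 > -8, so we need S ≤ 7; S = 4 ≤ 7 — OK.

All constraints are satisfied.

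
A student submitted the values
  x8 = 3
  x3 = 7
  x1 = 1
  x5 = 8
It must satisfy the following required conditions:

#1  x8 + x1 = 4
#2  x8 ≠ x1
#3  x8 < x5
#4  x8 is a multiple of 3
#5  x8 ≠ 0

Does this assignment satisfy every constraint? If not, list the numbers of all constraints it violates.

Yes — all constraints hold.

#1 x8 + x1 = 3 + 1 = 4  holds
#2 x8 = 3, x1 = 1; distinct  holds
#3 x8 = 3, x5 = 8; 3 < 8  holds
#4 3 / 3 = 1, so 3 divides 3  holds
#5 x8 = 3, and 3 ≠ 0  holds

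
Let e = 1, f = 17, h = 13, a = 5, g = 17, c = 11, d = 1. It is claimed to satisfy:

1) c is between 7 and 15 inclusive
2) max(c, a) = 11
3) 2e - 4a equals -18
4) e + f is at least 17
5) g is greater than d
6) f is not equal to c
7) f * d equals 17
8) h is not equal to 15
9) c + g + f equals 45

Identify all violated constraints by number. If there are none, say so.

The assignment satisfies every constraint.

1) c = 11 lies in [7, 15] — satisfied.
2) max(11, 5) = 11 — satisfied.
3) 2e - 4a = 2(1) - 4(5) = -18 — satisfied.
4) e + f = 1 + 17 = 18; 18 ≥ 17 — satisfied.
5) g = 17, d = 1; 17 > 1 — satisfied.
6) f = 17, c = 11; distinct — satisfied.
7) f * d = 17 * 1 = 17 — satisfied.
8) h = 13, and 13 ≠ 15 — satisfied.
9) c + g + f = 11 + 17 + 17 = 45 — satisfied.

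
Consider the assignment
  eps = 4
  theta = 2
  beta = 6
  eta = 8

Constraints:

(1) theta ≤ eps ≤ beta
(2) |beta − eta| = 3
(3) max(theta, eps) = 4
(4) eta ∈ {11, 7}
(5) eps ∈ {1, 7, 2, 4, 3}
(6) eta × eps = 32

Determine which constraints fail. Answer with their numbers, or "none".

The assignment fails constraints 2 and 4.

(1) values 2 ≤ 4 ≤ 6 — OK.
(2) |6 − 8| = 2, not 3 — violated.
(3) max(2, 4) = 4 — OK.
(4) eta = 8 is not in {11, 7} — violated.
(5) eps = 4 is in {1, 7, 2, 4, 3} — OK.
(6) eta × eps = 8 × 4 = 32 — OK.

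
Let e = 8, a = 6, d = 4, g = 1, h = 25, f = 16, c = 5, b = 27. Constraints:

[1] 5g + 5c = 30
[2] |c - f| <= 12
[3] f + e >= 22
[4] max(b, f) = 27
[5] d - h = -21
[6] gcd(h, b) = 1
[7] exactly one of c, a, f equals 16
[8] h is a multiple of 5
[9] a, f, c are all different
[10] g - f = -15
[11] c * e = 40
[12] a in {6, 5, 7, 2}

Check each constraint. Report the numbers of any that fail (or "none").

[1] 5g + 5c = 5(1) + 5(5) = 30  ✓
[2] |5 - 16| = 11; 11 ≤ 12  ✓
[3] f + e = 16 + 8 = 24; 24 ≥ 22  ✓
[4] max(27, 16) = 27  ✓
[5] d - h = 4 - 25 = -21  ✓
[6] gcd(25, 27) = 1  ✓
[7] c=5, a=6, f=16; 1 of them equals 16  ✓
[8] 25 / 5 = 5, so 5 divides 25  ✓
[9] values 6, 16, 5 are pairwise distinct  ✓
[10] g - f = 1 - 16 = -15  ✓
[11] c * e = 5 * 8 = 40  ✓
[12] a = 6 is in {6, 5, 7, 2}  ✓

None — every constraint holds.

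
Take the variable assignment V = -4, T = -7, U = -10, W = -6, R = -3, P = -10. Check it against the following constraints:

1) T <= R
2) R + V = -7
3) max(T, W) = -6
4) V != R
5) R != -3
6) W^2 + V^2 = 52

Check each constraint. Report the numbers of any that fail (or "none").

1) T = -7, R = -3; -7 ≤ -3  ✓
2) R + V = -3 + (-4) = -7  ✓
3) max(-7, -6) = -6  ✓
4) V = -4, R = -3; distinct  ✓
5) R = -3, but -3 is required to differ  ✗
6) W^2 + V^2 = (-6)^2 + (-4)^2 = 36 + 16 = 52  ✓

The assignment fails constraint 5.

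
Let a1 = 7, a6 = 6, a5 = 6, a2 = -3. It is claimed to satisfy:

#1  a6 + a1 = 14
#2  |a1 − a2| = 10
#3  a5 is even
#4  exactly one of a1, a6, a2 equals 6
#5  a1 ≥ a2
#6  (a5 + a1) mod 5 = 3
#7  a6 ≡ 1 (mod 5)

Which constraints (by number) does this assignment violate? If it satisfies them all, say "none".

#1 a6 + a1 = 6 + 7 = 13, not 14  false
#2 |7 − (-3)| = 10  true
#3 a5 = 6 is even  true
#4 a1=7, a6=6, a2=-3; 1 of them equals 6  true
#5 a1 = 7, a2 = -3; 7 ≥ -3  true
#6 a5 + a1 = 13; 13 mod 5 = 3  true
#7 6 mod 5 = 1  true

Violated: 1.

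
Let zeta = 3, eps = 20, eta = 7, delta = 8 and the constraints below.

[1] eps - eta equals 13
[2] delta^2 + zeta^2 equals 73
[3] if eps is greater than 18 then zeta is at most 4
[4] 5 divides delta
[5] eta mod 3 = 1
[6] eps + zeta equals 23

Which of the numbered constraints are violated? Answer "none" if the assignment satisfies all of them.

Violated: 4.

[1] eps - eta = 20 - 7 = 13 — holds.
[2] delta^2 + zeta^2 = 8^2 + 3^2 = 64 + 9 = 73 — holds.
[3] eps = 20 > 18, so we need zeta ≤ 4; zeta = 3 ≤ 4 — holds.
[4] 8 = 5*1 + 3, so 5 does not divide 8 — fails.
[5] 7 mod 3 = 1 — holds.
[6] eps + zeta = 20 + 3 = 23 — holds.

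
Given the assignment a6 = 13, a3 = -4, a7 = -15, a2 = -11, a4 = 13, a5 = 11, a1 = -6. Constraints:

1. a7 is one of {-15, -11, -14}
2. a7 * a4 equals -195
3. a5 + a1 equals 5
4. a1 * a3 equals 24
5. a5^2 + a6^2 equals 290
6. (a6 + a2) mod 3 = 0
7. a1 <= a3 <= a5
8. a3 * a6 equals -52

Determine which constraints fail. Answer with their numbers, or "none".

1. a7 = -15 is in {-15, -11, -14} — OK.
2. a7 * a4 = -15 * 13 = -195 — OK.
3. a5 + a1 = 11 + (-6) = 5 — OK.
4. a1 * a3 = -6 * (-4) = 24 — OK.
5. a5^2 + a6^2 = 11^2 + 13^2 = 121 + 169 = 290 — OK.
6. a6 + a2 = 2; 2 mod 3 = 2, not 0 — violated.
7. values -6 <= -4 <= 11 — OK.
8. a3 * a6 = -4 * 13 = -52 — OK.

Constraint 6 does not hold.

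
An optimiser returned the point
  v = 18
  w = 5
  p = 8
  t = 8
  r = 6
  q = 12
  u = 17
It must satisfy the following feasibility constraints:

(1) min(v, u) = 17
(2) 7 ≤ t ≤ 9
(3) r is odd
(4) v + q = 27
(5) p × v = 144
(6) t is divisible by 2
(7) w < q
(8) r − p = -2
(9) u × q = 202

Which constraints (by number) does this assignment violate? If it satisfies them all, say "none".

Violated: 3, 4, 9.

(1) min(18, 17) = 17  true
(2) t = 8 lies in [7, 9]  true
(3) r = 6 is even  false
(4) v + q = 18 + 12 = 30, not 27  false
(5) p × v = 8 × 18 = 144  true
(6) 8 / 2 = 4, so 2 divides 8  true
(7) w = 5, q = 12; 5 < 12  true
(8) r − p = 6 − 8 = -2  true
(9) u × q = 17 × 12 = 204, not 202  false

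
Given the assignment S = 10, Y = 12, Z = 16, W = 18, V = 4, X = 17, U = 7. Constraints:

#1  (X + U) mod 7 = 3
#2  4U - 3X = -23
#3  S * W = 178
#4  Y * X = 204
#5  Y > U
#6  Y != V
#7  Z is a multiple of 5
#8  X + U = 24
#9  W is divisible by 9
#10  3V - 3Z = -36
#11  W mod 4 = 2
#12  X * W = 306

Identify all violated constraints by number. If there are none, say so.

#1 X + U = 24; 24 mod 7 = 3 — holds.
#2 4U - 3X = 4(7) - 3(17) = -23 — holds.
#3 S * W = 10 * 18 = 180, not 178 — does not hold.
#4 Y * X = 12 * 17 = 204 — holds.
#5 Y = 12, U = 7; 12 > 7 — holds.
#6 Y = 12, V = 4; distinct — holds.
#7 16 = 5*3 + 1, so 5 does not divide 16 — does not hold.
#8 X + U = 17 + 7 = 24 — holds.
#9 18 / 9 = 2, so 9 divides 18 — holds.
#10 3V - 3Z = 3(4) - 3(16) = -36 — holds.
#11 18 mod 4 = 2 — holds.
#12 X * W = 17 * 18 = 306 — holds.

Violated: 3 and 7.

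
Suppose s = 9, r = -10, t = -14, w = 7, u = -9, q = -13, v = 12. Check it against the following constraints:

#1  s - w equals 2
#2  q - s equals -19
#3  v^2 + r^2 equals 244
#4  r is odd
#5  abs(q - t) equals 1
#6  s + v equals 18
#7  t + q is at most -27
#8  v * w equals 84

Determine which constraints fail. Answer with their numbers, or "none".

Constraints 2, 4, and 6 do not hold.

#1 s - w = 9 - 7 = 2  yes
#2 q - s = -13 - 9 = -22, not -19  no
#3 v^2 + r^2 = 12^2 + (-10)^2 = 144 + 100 = 244  yes
#4 r = -10 is even  no
#5 abs(-13 - (-14)) = 1  yes
#6 s + v = 9 + 12 = 21, not 18  no
#7 t + q = -14 + (-13) = -27; -27 ≤ -27  yes
#8 v * w = 12 * 7 = 84  yes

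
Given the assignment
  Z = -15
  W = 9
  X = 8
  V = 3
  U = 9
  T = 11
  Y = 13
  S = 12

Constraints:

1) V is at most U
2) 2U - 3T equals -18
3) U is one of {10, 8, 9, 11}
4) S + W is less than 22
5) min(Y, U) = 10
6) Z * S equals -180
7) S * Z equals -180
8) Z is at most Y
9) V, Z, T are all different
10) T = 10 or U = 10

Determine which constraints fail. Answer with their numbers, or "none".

1) V = 3, U = 9; 3 ≤ 9 — satisfied.
2) 2U - 3T = 2(9) - 3(11) = -15, not -18 — violated.
3) U = 9 is in {10, 8, 9, 11} — satisfied.
4) S + W = 12 + 9 = 21; 21 < 22 — satisfied.
5) min(13, 9) = 9, not 10 — violated.
6) Z * S = -15 * 12 = -180 — satisfied.
7) S * Z = 12 * (-15) = -180 — satisfied.
8) Z = -15, Y = 13; -15 ≤ 13 — satisfied.
9) values 3, -15, 11 are pairwise distinct — satisfied.
10) T = 11 ≠ 10 and U = 9 ≠ 10; both disjuncts false — violated.

No — constraints 2, 5, 10 are not satisfied.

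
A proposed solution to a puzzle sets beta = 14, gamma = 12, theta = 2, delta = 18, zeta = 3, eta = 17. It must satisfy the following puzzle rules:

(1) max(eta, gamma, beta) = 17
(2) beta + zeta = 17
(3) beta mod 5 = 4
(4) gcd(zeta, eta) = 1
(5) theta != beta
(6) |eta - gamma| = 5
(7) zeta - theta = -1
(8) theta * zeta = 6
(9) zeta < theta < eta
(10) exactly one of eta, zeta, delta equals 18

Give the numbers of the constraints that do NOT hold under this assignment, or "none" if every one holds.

The assignment fails constraints 7 and 9.

(1) max(17, 12, 14) = 17  OK
(2) beta + zeta = 14 + 3 = 17  OK
(3) 14 mod 5 = 4  OK
(4) gcd(3, 17) = 1  OK
(5) theta = 2, beta = 14; distinct  OK
(6) |17 - 12| = 5  OK
(7) zeta - theta = 3 - 2 = 1, not -1  FAIL
(8) theta * zeta = 2 * 3 = 6  OK
(9) values 3, 2, 17; zeta = 3 is not < theta = 2  FAIL
(10) eta=17, zeta=3, delta=18; 1 of them equals 18  OK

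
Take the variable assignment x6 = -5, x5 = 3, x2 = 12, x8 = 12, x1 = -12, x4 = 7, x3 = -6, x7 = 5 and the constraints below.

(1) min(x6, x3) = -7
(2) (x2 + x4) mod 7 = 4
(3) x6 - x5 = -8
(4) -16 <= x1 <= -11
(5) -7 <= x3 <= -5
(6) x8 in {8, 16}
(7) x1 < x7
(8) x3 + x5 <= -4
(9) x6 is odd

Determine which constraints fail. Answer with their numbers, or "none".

(1) min(-5, -6) = -6, not -7 — does not hold.
(2) x2 + x4 = 19; 19 mod 7 = 5, not 4 — does not hold.
(3) x6 - x5 = -5 - 3 = -8 — holds.
(4) x1 = -12 lies in [-16, -11] — holds.
(5) x3 = -6 lies in [-7, -5] — holds.
(6) x8 = 12 is not in {8, 16} — does not hold.
(7) x1 = -12, x7 = 5; -12 < 5 — holds.
(8) x3 + x5 = -6 + 3 = -3; -3 > -4, bound -4 not met — does not hold.
(9) x6 = -5 is odd — holds.

No — constraints 1, 2, 6, 8 are not satisfied.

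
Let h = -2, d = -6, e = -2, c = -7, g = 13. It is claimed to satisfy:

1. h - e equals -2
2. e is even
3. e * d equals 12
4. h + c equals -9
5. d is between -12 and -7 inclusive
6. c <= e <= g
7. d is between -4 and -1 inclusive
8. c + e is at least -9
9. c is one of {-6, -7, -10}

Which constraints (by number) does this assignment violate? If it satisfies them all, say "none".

Violated: 1, 5, 7.

1. h - e = -2 - (-2) = 0, not -2 — violated.
2. e = -2 is even — satisfied.
3. e * d = -2 * (-6) = 12 — satisfied.
4. h + c = -2 + (-7) = -9 — satisfied.
5. d = -6 is outside [-12, -7] — violated.
6. values -7 <= -2 <= 13 — satisfied.
7. d = -6 is outside [-4, -1] — violated.
8. c + e = -7 + (-2) = -9; -9 ≥ -9 — satisfied.
9. c = -7 is in {-6, -7, -10} — satisfied.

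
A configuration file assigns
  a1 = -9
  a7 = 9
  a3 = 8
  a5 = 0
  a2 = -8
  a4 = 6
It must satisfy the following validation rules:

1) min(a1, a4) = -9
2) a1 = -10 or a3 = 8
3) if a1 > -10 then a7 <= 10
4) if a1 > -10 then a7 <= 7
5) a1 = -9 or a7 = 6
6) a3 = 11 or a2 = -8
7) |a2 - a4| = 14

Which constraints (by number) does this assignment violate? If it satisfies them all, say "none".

Violated: 4.

1) min(-9, 6) = -9 — holds.
2) a1 = -9 ≠ -10, but a3 = 8 = 8 (second disjunct) — holds.
3) a1 = -9 > -10, so we need a7 ≤ 10; a7 = 9 ≤ 10 — holds.
4) a1 = -9 > -10, so we need a7 ≤ 7; but a7 = 9 > 7 — fails.
5) a1 = -9 = -9 (first disjunct) — holds.
6) a3 = 8 ≠ 11, but a2 = -8 = -8 (second disjunct) — holds.
7) |-8 - 6| = 14 — holds.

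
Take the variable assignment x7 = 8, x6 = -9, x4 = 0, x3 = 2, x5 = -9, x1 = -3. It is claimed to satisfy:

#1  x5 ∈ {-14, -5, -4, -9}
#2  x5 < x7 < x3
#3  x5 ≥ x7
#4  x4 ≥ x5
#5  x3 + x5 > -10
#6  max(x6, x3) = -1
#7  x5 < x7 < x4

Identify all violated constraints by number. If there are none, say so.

The assignment fails constraints 2, 3, 6, 7.

#1 x5 = -9 is in {-14, -5, -4, -9} — holds.
#2 values -9, 8, 2; x7 = 8 is not < x3 = 2 — fails.
#3 x5 = -9, x7 = 8; -9 < 8 (want ≥) — fails.
#4 x4 = 0, x5 = -9; 0 ≥ -9 — holds.
#5 x3 + x5 = 2 + (-9) = -7; -7 > -10 — holds.
#6 max(-9, 2) = 2, not -1 — fails.
#7 values -9, 8, 0; x7 = 8 is not < x4 = 0 — fails.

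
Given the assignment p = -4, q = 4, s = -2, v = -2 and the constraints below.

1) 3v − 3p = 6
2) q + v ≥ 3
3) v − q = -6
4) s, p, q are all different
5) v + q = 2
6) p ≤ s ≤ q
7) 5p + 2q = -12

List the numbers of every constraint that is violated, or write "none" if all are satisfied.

1) 3v − 3p = 3(-2) − 3(-4) = 6  holds
2) q + v = 4 + (-2) = 2; 2 < 3, bound 3 not met  fails
3) v − q = -2 − 4 = -6  holds
4) values -2, -4, 4 are pairwise distinct  holds
5) v + q = -2 + 4 = 2  holds
6) values -4 ≤ -2 ≤ 4  holds
7) 5p + 2q = 5(-4) + 2(4) = -12  holds

Constraint 2 is violated.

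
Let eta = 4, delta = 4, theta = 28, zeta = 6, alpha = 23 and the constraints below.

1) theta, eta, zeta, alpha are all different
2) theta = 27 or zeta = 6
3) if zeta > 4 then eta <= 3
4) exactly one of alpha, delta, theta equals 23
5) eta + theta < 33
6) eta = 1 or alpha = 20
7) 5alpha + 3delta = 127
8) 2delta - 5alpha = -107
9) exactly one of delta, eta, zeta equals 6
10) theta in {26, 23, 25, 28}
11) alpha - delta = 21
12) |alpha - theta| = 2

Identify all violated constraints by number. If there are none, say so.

1) values 28, 4, 6, 23 are pairwise distinct  holds
2) theta = 28 ≠ 27, but zeta = 6 = 6 (second disjunct)  holds
3) zeta = 6 > 4, so we need eta ≤ 3; but eta = 4 > 3  fails
4) alpha=23, delta=4, theta=28; 1 of them equals 23  holds
5) eta + theta = 4 + 28 = 32; 32 < 33  holds
6) eta = 4 ≠ 1 and alpha = 23 ≠ 20; both disjuncts false  fails
7) 5alpha + 3delta = 5(23) + 3(4) = 127  holds
8) 2delta - 5alpha = 2(4) - 5(23) = -107  holds
9) delta=4, eta=4, zeta=6; 1 of them equals 6  holds
10) theta = 28 is in {26, 23, 25, 28}  holds
11) alpha - delta = 23 - 4 = 19, not 21  fails
12) |23 - 28| = 5, not 2  fails

No — constraints 3, 6, 11, and 12 are not satisfied.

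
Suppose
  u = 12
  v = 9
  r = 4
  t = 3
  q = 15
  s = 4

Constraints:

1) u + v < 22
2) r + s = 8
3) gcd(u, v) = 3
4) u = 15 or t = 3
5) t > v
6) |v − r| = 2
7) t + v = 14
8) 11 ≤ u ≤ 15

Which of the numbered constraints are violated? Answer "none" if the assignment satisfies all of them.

Violated: 5, 6, and 7.

1) u + v = 12 + 9 = 21; 21 < 22  ✔
2) r + s = 4 + 4 = 8  ✔
3) gcd(12, 9) = 3  ✔
4) u = 12 ≠ 15, but t = 3 = 3 (second disjunct)  ✔
5) t = 3, v = 9; 3 ≤ 9 (want >)  ✘
6) |9 − 4| = 5, not 2  ✘
7) t + v = 3 + 9 = 12, not 14  ✘
8) u = 12 lies in [11, 15]  ✔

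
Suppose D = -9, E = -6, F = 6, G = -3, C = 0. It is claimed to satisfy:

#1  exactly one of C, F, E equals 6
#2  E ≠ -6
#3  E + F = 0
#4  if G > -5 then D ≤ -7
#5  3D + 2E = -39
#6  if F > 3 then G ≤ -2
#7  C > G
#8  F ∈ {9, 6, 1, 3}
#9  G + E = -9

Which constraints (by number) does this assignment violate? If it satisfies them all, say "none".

#1 C=0, F=6, E=-6; 1 of them equals 6  true
#2 E = -6, but -6 is required to differ  false
#3 E + F = -6 + 6 = 0  true
#4 G = -3 > -5, so we need D ≤ -7; D = -9 ≤ -7  true
#5 3D + 2E = 3(-9) + 2(-6) = -39  true
#6 F = 6 > 3, so we need G ≤ -2; G = -3 ≤ -2  true
#7 C = 0, G = -3; 0 > -3  true
#8 F = 6 is in {9, 6, 1, 3}  true
#9 G + E = -3 + (-6) = -9  true

Constraint 2 does not hold.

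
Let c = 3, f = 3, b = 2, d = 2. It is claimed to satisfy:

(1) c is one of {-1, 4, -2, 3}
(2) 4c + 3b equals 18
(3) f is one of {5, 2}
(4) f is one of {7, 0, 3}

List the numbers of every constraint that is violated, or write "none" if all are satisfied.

(1) c = 3 is in {-1, 4, -2, 3}  true
(2) 4c + 3b = 4(3) + 3(2) = 18  true
(3) f = 3 is not in {5, 2}  false
(4) f = 3 is in {7, 0, 3}  true

Constraint 3 does not hold.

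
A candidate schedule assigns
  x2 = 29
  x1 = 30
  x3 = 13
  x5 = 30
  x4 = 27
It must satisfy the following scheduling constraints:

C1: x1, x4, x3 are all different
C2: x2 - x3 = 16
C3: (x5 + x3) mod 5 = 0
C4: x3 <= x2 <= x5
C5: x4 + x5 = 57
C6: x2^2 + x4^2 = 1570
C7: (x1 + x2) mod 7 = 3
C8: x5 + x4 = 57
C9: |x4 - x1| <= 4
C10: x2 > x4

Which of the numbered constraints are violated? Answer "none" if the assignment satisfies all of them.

C1: values 30, 27, 13 are pairwise distinct  OK
C2: x2 - x3 = 29 - 13 = 16  OK
C3: x5 + x3 = 43; 43 mod 5 = 3, not 0  FAIL
C4: values 13 <= 29 <= 30  OK
C5: x4 + x5 = 27 + 30 = 57  OK
C6: x2^2 + x4^2 = 29^2 + 27^2 = 841 + 729 = 1570  OK
C7: x1 + x2 = 59; 59 mod 7 = 3  OK
C8: x5 + x4 = 30 + 27 = 57  OK
C9: |27 - 30| = 3; 3 ≤ 4  OK
C10: x2 = 29, x4 = 27; 29 > 27  OK

No — constraint 3 is not satisfied.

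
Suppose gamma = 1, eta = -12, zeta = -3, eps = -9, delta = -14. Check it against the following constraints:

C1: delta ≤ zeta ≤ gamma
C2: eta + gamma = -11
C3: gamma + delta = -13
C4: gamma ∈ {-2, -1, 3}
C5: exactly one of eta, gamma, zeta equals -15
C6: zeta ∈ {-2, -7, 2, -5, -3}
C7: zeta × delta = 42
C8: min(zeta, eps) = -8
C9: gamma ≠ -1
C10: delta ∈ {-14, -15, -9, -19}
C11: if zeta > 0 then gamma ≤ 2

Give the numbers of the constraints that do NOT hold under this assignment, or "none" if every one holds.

C1: values -14 ≤ -3 ≤ 1  true
C2: eta + gamma = -12 + 1 = -11  true
C3: gamma + delta = 1 + (-14) = -13  true
C4: gamma = 1 is not in {-2, -1, 3}  false
C5: eta=-12, gamma=1, zeta=-3; 0 of them equal -15, not exactly one  false
C6: zeta = -3 is in {-2, -7, 2, -5, -3}  true
C7: zeta × delta = -3 × (-14) = 42  true
C8: min(-3, -9) = -9, not -8  false
C9: gamma = 1, and 1 ≠ -1  true
C10: delta = -14 is in {-14, -15, -9, -19}  true
C11: zeta = -3, not > 0; antecedent false, conditional vacuously true  true

The assignment fails constraints 4, 5, 8.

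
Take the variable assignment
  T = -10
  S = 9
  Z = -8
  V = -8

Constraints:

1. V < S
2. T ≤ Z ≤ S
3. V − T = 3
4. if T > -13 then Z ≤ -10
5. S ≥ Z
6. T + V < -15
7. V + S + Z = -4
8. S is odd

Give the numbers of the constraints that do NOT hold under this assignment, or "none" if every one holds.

1. V = -8, S = 9; -8 < 9  holds
2. values -10 ≤ -8 ≤ 9  holds
3. V − T = -8 − (-10) = 2, not 3  fails
4. T = -10 > -13, so we need Z ≤ -10; but Z = -8 > -10  fails
5. S = 9, Z = -8; 9 ≥ -8  holds
6. T + V = -10 + (-8) = -18; -18 < -15  holds
7. V + S + Z = -8 + 9 + (-8) = -7, not -4  fails
8. S = 9 is odd  holds

No — constraints 3, 4, and 7 are not satisfied.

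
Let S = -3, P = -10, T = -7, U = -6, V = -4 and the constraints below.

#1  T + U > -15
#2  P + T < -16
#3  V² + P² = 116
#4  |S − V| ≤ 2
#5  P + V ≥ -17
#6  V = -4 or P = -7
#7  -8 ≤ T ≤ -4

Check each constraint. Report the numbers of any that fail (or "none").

None — every constraint holds.

#1 T + U = -7 + (-6) = -13; -13 > -15 — OK.
#2 P + T = -10 + (-7) = -17; -17 < -16 — OK.
#3 V² + P² = (-4)² + (-10)² = 16 + 100 = 116 — OK.
#4 |-3 − (-4)| = 1; 1 ≤ 2 — OK.
#5 P + V = -10 + (-4) = -14; -14 ≥ -17 — OK.
#6 V = -4 = -4 (first disjunct) — OK.
#7 T = -7 lies in [-8, -4] — OK.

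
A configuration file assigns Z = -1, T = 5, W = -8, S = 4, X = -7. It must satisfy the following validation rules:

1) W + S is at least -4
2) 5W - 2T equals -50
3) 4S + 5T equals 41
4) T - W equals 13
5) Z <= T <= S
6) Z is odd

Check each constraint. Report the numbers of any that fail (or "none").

1) W + S = -8 + 4 = -4; -4 ≥ -4 — OK.
2) 5W - 2T = 5(-8) - 2(5) = -50 — OK.
3) 4S + 5T = 4(4) + 5(5) = 41 — OK.
4) T - W = 5 - (-8) = 13 — OK.
5) values -1, 5, 4; T = 5 is not <= S = 4 — violated.
6) Z = -1 is odd — OK.

Constraint 5 is violated.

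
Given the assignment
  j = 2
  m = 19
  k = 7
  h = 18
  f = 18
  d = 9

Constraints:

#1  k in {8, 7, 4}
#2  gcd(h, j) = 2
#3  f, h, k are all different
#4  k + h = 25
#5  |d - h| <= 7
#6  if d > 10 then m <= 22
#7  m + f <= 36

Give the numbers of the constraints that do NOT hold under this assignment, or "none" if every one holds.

No — constraints 3, 5, 7 are not satisfied.

#1 k = 7 is in {8, 7, 4} — OK.
#2 gcd(18, 2) = 2 — OK.
#3 f = h = 18, not all different — violated.
#4 k + h = 7 + 18 = 25 — OK.
#5 |9 - 18| = 9; 9 > 7, exceeds bound 7 — violated.
#6 d = 9, not > 10; antecedent false, conditional vacuously true — OK.
#7 m + f = 19 + 18 = 37; 37 > 36, bound 36 not met — violated.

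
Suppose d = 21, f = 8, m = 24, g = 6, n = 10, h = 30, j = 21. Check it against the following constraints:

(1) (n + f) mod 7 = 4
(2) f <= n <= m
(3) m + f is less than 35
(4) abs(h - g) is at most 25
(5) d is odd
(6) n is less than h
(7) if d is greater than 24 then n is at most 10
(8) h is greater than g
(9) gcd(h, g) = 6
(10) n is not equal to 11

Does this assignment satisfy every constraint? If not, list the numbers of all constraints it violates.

(1) n + f = 18; 18 mod 7 = 4  yes
(2) values 8 <= 10 <= 24  yes
(3) m + f = 24 + 8 = 32; 32 < 35  yes
(4) abs(30 - 6) = 24; 24 ≤ 25  yes
(5) d = 21 is odd  yes
(6) n = 10, h = 30; 10 < 30  yes
(7) d = 21, not > 24; antecedent false, conditional vacuously true  yes
(8) h = 30, g = 6; 30 > 6  yes
(9) gcd(30, 6) = 6  yes
(10) n = 10, and 10 ≠ 11  yes

None — every constraint holds.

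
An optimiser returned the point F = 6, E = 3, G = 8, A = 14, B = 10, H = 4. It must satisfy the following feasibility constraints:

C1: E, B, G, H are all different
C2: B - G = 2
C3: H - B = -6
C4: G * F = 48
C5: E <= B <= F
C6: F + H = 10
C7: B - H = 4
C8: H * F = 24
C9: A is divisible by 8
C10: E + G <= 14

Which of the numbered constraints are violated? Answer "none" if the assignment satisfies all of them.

The assignment fails constraints 5, 7, and 9.

C1: values 3, 10, 8, 4 are pairwise distinct  ✓
C2: B - G = 10 - 8 = 2  ✓
C3: H - B = 4 - 10 = -6  ✓
C4: G * F = 8 * 6 = 48  ✓
C5: values 3, 10, 6; B = 10 is not <= F = 6  ✗
C6: F + H = 6 + 4 = 10  ✓
C7: B - H = 10 - 4 = 6, not 4  ✗
C8: H * F = 4 * 6 = 24  ✓
C9: 14 = 8*1 + 6, so 8 does not divide 14  ✗
C10: E + G = 3 + 8 = 11; 11 ≤ 14  ✓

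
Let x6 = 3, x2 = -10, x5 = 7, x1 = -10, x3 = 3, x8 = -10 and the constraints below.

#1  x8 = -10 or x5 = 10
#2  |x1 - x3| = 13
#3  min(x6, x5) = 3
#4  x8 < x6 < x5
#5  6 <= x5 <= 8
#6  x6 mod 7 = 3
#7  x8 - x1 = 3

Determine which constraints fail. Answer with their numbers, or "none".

The assignment fails constraint 7.

#1 x8 = -10 = -10 (first disjunct)  yes
#2 |-10 - 3| = 13  yes
#3 min(3, 7) = 3  yes
#4 values -10 < 3 < 7  yes
#5 x5 = 7 lies in [6, 8]  yes
#6 3 mod 7 = 3  yes
#7 x8 - x1 = -10 - (-10) = 0, not 3  no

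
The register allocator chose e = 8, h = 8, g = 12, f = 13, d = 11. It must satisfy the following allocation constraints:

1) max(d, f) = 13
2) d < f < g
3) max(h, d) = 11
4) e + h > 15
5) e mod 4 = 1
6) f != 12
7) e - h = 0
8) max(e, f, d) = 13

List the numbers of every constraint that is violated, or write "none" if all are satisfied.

The assignment fails constraints 2, 5.

1) max(11, 13) = 13 — satisfied.
2) values 11, 13, 12; f = 13 is not < g = 12 — violated.
3) max(8, 11) = 11 — satisfied.
4) e + h = 8 + 8 = 16; 16 > 15 — satisfied.
5) 8 mod 4 = 0, not 1 — violated.
6) f = 13, and 13 ≠ 12 — satisfied.
7) e - h = 8 - 8 = 0 — satisfied.
8) max(8, 13, 11) = 13 — satisfied.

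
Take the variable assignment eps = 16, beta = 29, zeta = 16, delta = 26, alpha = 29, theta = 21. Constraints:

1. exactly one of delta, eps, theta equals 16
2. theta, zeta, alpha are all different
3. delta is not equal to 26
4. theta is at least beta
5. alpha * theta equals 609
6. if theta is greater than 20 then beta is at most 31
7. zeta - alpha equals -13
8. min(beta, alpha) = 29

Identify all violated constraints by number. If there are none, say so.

1. delta=26, eps=16, theta=21; 1 of them equals 16  true
2. values 21, 16, 29 are pairwise distinct  true
3. delta = 26, but 26 is required to differ  false
4. theta = 21, beta = 29; 21 < 29 (want ≥)  false
5. alpha * theta = 29 * 21 = 609  true
6. theta = 21 > 20, so we need beta ≤ 31; beta = 29 ≤ 31  true
7. zeta - alpha = 16 - 29 = -13  true
8. min(29, 29) = 29  true

Violated: 3 and 4.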